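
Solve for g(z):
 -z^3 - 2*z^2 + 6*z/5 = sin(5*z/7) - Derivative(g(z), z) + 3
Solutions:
 g(z) = C1 + z^4/4 + 2*z^3/3 - 3*z^2/5 + 3*z - 7*cos(5*z/7)/5


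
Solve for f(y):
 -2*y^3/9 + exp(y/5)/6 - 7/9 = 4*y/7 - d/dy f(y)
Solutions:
 f(y) = C1 + y^4/18 + 2*y^2/7 + 7*y/9 - 5*exp(y/5)/6


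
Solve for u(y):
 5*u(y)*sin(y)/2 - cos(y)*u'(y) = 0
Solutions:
 u(y) = C1/cos(y)^(5/2)


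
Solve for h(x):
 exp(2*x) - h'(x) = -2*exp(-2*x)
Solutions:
 h(x) = C1 + exp(2*x)/2 - exp(-2*x)


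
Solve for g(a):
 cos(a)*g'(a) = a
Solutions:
 g(a) = C1 + Integral(a/cos(a), a)


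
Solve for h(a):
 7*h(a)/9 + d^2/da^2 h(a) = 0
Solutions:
 h(a) = C1*sin(sqrt(7)*a/3) + C2*cos(sqrt(7)*a/3)


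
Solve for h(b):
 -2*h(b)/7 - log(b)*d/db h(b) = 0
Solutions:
 h(b) = C1*exp(-2*li(b)/7)


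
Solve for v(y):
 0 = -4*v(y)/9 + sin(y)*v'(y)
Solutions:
 v(y) = C1*(cos(y) - 1)^(2/9)/(cos(y) + 1)^(2/9)


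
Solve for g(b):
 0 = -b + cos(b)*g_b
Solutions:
 g(b) = C1 + Integral(b/cos(b), b)


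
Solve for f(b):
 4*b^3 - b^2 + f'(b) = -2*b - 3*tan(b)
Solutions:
 f(b) = C1 - b^4 + b^3/3 - b^2 + 3*log(cos(b))


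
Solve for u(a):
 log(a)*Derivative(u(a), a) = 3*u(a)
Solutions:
 u(a) = C1*exp(3*li(a))


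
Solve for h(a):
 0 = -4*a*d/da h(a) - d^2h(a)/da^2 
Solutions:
 h(a) = C1 + C2*erf(sqrt(2)*a)


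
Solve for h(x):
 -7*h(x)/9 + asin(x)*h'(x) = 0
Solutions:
 h(x) = C1*exp(7*Integral(1/asin(x), x)/9)


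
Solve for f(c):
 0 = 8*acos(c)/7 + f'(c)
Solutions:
 f(c) = C1 - 8*c*acos(c)/7 + 8*sqrt(1 - c^2)/7


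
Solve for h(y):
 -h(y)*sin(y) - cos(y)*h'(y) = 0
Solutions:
 h(y) = C1*cos(y)


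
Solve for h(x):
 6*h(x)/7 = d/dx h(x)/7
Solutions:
 h(x) = C1*exp(6*x)


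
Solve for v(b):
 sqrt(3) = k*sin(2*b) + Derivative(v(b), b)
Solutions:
 v(b) = C1 + sqrt(3)*b + k*cos(2*b)/2


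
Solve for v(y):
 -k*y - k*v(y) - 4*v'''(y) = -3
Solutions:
 v(y) = C1*exp(2^(1/3)*y*(-k)^(1/3)/2) + C2*exp(2^(1/3)*y*(-k)^(1/3)*(-1 + sqrt(3)*I)/4) + C3*exp(-2^(1/3)*y*(-k)^(1/3)*(1 + sqrt(3)*I)/4) - y + 3/k


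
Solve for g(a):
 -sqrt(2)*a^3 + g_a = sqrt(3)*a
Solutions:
 g(a) = C1 + sqrt(2)*a^4/4 + sqrt(3)*a^2/2


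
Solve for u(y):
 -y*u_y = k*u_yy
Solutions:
 u(y) = C1 + C2*sqrt(k)*erf(sqrt(2)*y*sqrt(1/k)/2)


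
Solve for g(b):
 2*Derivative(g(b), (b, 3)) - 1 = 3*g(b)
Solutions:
 g(b) = C3*exp(2^(2/3)*3^(1/3)*b/2) + (C1*sin(2^(2/3)*3^(5/6)*b/4) + C2*cos(2^(2/3)*3^(5/6)*b/4))*exp(-2^(2/3)*3^(1/3)*b/4) - 1/3


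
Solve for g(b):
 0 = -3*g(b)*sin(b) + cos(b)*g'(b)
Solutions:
 g(b) = C1/cos(b)^3


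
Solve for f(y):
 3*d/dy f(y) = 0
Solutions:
 f(y) = C1


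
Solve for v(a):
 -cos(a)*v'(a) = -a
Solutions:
 v(a) = C1 + Integral(a/cos(a), a)


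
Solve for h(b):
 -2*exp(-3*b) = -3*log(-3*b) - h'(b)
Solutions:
 h(b) = C1 - 3*b*log(-b) + 3*b*(1 - log(3)) - 2*exp(-3*b)/3


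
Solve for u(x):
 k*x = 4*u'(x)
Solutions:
 u(x) = C1 + k*x^2/8


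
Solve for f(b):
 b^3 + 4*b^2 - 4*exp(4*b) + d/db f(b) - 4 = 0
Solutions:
 f(b) = C1 - b^4/4 - 4*b^3/3 + 4*b + exp(4*b)


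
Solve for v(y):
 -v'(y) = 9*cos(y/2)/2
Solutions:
 v(y) = C1 - 9*sin(y/2)


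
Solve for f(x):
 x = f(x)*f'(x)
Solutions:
 f(x) = -sqrt(C1 + x^2)
 f(x) = sqrt(C1 + x^2)


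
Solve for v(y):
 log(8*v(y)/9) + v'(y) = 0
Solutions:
 Integral(1/(log(_y) - 2*log(3) + 3*log(2)), (_y, v(y))) = C1 - y


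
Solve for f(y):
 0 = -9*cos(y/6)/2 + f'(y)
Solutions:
 f(y) = C1 + 27*sin(y/6)


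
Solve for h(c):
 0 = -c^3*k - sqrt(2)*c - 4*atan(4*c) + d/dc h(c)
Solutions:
 h(c) = C1 + c^4*k/4 + sqrt(2)*c^2/2 + 4*c*atan(4*c) - log(16*c^2 + 1)/2


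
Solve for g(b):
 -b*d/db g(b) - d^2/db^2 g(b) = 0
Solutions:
 g(b) = C1 + C2*erf(sqrt(2)*b/2)


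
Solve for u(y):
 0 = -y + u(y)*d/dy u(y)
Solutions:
 u(y) = -sqrt(C1 + y^2)
 u(y) = sqrt(C1 + y^2)


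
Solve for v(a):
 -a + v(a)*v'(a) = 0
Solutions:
 v(a) = -sqrt(C1 + a^2)
 v(a) = sqrt(C1 + a^2)


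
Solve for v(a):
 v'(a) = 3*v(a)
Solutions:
 v(a) = C1*exp(3*a)


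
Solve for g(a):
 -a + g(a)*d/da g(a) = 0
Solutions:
 g(a) = -sqrt(C1 + a^2)
 g(a) = sqrt(C1 + a^2)


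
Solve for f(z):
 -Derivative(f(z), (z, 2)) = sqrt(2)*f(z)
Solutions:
 f(z) = C1*sin(2^(1/4)*z) + C2*cos(2^(1/4)*z)


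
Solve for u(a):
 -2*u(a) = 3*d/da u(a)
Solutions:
 u(a) = C1*exp(-2*a/3)


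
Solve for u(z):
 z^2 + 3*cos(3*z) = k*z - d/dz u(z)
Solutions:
 u(z) = C1 + k*z^2/2 - z^3/3 - sin(3*z)


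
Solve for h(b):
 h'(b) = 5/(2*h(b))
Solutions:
 h(b) = -sqrt(C1 + 5*b)
 h(b) = sqrt(C1 + 5*b)


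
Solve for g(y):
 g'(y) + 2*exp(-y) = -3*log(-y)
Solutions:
 g(y) = C1 - 3*y*log(-y) + 3*y + 2*exp(-y)


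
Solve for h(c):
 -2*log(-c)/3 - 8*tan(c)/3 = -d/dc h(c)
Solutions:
 h(c) = C1 + 2*c*log(-c)/3 - 2*c/3 - 8*log(cos(c))/3


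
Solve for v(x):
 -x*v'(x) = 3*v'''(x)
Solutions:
 v(x) = C1 + Integral(C2*airyai(-3^(2/3)*x/3) + C3*airybi(-3^(2/3)*x/3), x)


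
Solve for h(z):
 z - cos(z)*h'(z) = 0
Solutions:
 h(z) = C1 + Integral(z/cos(z), z)


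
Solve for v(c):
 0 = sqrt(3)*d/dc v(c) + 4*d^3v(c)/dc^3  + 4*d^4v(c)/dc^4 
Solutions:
 v(c) = C1 + C2*exp(c*(-2 + (1 + 27*sqrt(3)/8 + sqrt(-4 + (8 + 27*sqrt(3))^2/16)/2)^(-1/3) + (1 + 27*sqrt(3)/8 + sqrt(-4 + (8 + 27*sqrt(3))^2/16)/2)^(1/3))/6)*sin(sqrt(3)*c*(-(1 + 27*sqrt(3)/8 + sqrt(-4 + (2 + 27*sqrt(3)/4)^2)/2)^(1/3) + (1 + 27*sqrt(3)/8 + sqrt(-4 + (2 + 27*sqrt(3)/4)^2)/2)^(-1/3))/6) + C3*exp(c*(-2 + (1 + 27*sqrt(3)/8 + sqrt(-4 + (8 + 27*sqrt(3))^2/16)/2)^(-1/3) + (1 + 27*sqrt(3)/8 + sqrt(-4 + (8 + 27*sqrt(3))^2/16)/2)^(1/3))/6)*cos(sqrt(3)*c*(-(1 + 27*sqrt(3)/8 + sqrt(-4 + (2 + 27*sqrt(3)/4)^2)/2)^(1/3) + (1 + 27*sqrt(3)/8 + sqrt(-4 + (2 + 27*sqrt(3)/4)^2)/2)^(-1/3))/6) + C4*exp(-c*((1 + 27*sqrt(3)/8 + sqrt(-4 + (8 + 27*sqrt(3))^2/16)/2)^(-1/3) + 1 + (1 + 27*sqrt(3)/8 + sqrt(-4 + (8 + 27*sqrt(3))^2/16)/2)^(1/3))/3)


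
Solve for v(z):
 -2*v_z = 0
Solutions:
 v(z) = C1


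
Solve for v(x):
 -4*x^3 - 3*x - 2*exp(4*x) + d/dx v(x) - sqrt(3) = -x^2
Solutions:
 v(x) = C1 + x^4 - x^3/3 + 3*x^2/2 + sqrt(3)*x + exp(4*x)/2


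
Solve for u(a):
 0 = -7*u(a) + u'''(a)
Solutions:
 u(a) = C3*exp(7^(1/3)*a) + (C1*sin(sqrt(3)*7^(1/3)*a/2) + C2*cos(sqrt(3)*7^(1/3)*a/2))*exp(-7^(1/3)*a/2)


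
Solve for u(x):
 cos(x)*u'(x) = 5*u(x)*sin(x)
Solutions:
 u(x) = C1/cos(x)^5


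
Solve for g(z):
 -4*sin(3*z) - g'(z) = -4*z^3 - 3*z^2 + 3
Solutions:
 g(z) = C1 + z^4 + z^3 - 3*z + 4*cos(3*z)/3


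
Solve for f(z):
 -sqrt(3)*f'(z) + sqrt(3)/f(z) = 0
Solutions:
 f(z) = -sqrt(C1 + 2*z)
 f(z) = sqrt(C1 + 2*z)


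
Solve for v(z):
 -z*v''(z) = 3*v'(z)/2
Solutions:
 v(z) = C1 + C2/sqrt(z)


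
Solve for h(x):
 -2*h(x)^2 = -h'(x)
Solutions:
 h(x) = -1/(C1 + 2*x)


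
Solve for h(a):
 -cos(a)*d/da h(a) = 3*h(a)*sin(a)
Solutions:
 h(a) = C1*cos(a)^3


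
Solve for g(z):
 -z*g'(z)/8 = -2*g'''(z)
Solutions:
 g(z) = C1 + Integral(C2*airyai(2^(2/3)*z/4) + C3*airybi(2^(2/3)*z/4), z)


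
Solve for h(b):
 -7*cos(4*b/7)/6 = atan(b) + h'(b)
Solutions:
 h(b) = C1 - b*atan(b) + log(b^2 + 1)/2 - 49*sin(4*b/7)/24


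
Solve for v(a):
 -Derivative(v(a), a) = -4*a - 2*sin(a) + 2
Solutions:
 v(a) = C1 + 2*a^2 - 2*a - 2*cos(a)


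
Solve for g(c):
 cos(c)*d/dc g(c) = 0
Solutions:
 g(c) = C1


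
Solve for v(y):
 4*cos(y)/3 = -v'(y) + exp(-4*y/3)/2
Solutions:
 v(y) = C1 - 4*sin(y)/3 - 3*exp(-4*y/3)/8


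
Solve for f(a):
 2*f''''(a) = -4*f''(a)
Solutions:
 f(a) = C1 + C2*a + C3*sin(sqrt(2)*a) + C4*cos(sqrt(2)*a)


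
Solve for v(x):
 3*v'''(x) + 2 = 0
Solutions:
 v(x) = C1 + C2*x + C3*x^2 - x^3/9


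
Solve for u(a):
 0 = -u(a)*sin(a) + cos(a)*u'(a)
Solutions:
 u(a) = C1/cos(a)


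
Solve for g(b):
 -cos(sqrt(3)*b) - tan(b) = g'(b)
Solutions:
 g(b) = C1 + log(cos(b)) - sqrt(3)*sin(sqrt(3)*b)/3


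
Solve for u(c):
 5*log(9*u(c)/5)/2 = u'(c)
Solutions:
 -2*Integral(1/(log(_y) - log(5) + 2*log(3)), (_y, u(c)))/5 = C1 - c


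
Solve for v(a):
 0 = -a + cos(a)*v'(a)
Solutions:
 v(a) = C1 + Integral(a/cos(a), a)


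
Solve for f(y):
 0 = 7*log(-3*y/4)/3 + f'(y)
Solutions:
 f(y) = C1 - 7*y*log(-y)/3 + 7*y*(-log(3) + 1 + 2*log(2))/3


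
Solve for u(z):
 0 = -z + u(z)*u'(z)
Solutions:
 u(z) = -sqrt(C1 + z^2)
 u(z) = sqrt(C1 + z^2)


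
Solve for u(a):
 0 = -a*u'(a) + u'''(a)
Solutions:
 u(a) = C1 + Integral(C2*airyai(a) + C3*airybi(a), a)


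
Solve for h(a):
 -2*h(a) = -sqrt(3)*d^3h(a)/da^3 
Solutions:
 h(a) = C3*exp(2^(1/3)*3^(5/6)*a/3) + (C1*sin(6^(1/3)*a/2) + C2*cos(6^(1/3)*a/2))*exp(-2^(1/3)*3^(5/6)*a/6)


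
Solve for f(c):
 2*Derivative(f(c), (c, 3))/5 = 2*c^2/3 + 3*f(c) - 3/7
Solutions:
 f(c) = C3*exp(15^(1/3)*2^(2/3)*c/2) - 2*c^2/9 + (C1*sin(2^(2/3)*3^(5/6)*5^(1/3)*c/4) + C2*cos(2^(2/3)*3^(5/6)*5^(1/3)*c/4))*exp(-15^(1/3)*2^(2/3)*c/4) + 1/7


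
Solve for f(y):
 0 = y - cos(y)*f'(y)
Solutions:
 f(y) = C1 + Integral(y/cos(y), y)


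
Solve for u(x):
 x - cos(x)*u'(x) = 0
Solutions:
 u(x) = C1 + Integral(x/cos(x), x)


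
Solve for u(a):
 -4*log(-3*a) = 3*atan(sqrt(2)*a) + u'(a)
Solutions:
 u(a) = C1 - 4*a*log(-a) - 3*a*atan(sqrt(2)*a) - 4*a*log(3) + 4*a + 3*sqrt(2)*log(2*a^2 + 1)/4


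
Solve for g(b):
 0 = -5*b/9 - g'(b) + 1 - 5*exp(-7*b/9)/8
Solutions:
 g(b) = C1 - 5*b^2/18 + b + 45*exp(-7*b/9)/56


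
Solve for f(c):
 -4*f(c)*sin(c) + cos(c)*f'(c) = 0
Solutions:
 f(c) = C1/cos(c)^4


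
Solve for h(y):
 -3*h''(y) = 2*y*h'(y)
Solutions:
 h(y) = C1 + C2*erf(sqrt(3)*y/3)


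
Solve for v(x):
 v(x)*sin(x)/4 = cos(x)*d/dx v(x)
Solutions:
 v(x) = C1/cos(x)^(1/4)


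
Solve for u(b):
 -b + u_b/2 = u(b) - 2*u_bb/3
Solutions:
 u(b) = C1*exp(b*(-3 + sqrt(105))/8) + C2*exp(-b*(3 + sqrt(105))/8) - b - 1/2


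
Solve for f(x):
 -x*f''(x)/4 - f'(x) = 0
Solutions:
 f(x) = C1 + C2/x^3


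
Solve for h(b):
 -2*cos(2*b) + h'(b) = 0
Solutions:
 h(b) = C1 + sin(2*b)


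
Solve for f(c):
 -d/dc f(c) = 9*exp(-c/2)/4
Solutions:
 f(c) = C1 + 9*exp(-c/2)/2


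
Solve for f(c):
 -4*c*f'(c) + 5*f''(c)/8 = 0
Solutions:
 f(c) = C1 + C2*erfi(4*sqrt(5)*c/5)


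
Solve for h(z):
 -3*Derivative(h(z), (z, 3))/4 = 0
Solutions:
 h(z) = C1 + C2*z + C3*z^2


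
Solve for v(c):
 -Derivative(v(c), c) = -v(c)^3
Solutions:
 v(c) = -sqrt(2)*sqrt(-1/(C1 + c))/2
 v(c) = sqrt(2)*sqrt(-1/(C1 + c))/2


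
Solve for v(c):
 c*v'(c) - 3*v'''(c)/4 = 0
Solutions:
 v(c) = C1 + Integral(C2*airyai(6^(2/3)*c/3) + C3*airybi(6^(2/3)*c/3), c)


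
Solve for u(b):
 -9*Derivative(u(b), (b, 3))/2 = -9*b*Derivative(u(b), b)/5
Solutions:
 u(b) = C1 + Integral(C2*airyai(2^(1/3)*5^(2/3)*b/5) + C3*airybi(2^(1/3)*5^(2/3)*b/5), b)


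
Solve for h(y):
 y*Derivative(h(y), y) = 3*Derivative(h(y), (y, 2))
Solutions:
 h(y) = C1 + C2*erfi(sqrt(6)*y/6)


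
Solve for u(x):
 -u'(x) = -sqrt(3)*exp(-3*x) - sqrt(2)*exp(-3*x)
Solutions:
 u(x) = C1 - sqrt(3)*exp(-3*x)/3 - sqrt(2)*exp(-3*x)/3


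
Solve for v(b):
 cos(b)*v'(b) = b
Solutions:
 v(b) = C1 + Integral(b/cos(b), b)


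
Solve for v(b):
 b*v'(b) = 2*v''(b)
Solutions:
 v(b) = C1 + C2*erfi(b/2)


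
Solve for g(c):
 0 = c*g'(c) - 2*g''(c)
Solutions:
 g(c) = C1 + C2*erfi(c/2)


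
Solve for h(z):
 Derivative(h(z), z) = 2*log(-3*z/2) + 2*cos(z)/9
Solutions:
 h(z) = C1 + 2*z*log(-z) - 2*z - 2*z*log(2) + 2*z*log(3) + 2*sin(z)/9


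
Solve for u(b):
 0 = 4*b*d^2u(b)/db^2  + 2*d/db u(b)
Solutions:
 u(b) = C1 + C2*sqrt(b)


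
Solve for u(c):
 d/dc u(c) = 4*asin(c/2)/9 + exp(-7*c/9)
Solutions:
 u(c) = C1 + 4*c*asin(c/2)/9 + 4*sqrt(4 - c^2)/9 - 9*exp(-7*c/9)/7


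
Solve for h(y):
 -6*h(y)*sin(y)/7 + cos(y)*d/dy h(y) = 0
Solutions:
 h(y) = C1/cos(y)^(6/7)


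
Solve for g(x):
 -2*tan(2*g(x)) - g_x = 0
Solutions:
 g(x) = -asin(C1*exp(-4*x))/2 + pi/2
 g(x) = asin(C1*exp(-4*x))/2


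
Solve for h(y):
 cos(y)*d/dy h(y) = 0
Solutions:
 h(y) = C1


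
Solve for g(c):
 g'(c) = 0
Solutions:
 g(c) = C1


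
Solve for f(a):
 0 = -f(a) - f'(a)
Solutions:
 f(a) = C1*exp(-a)


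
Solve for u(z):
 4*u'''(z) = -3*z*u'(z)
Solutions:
 u(z) = C1 + Integral(C2*airyai(-6^(1/3)*z/2) + C3*airybi(-6^(1/3)*z/2), z)


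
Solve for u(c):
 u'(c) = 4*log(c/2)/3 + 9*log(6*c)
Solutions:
 u(c) = C1 + 31*c*log(c)/3 - 31*c/3 + 2*c*log(2)/3 + c*log(2519424)


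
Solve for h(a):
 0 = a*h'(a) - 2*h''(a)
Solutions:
 h(a) = C1 + C2*erfi(a/2)


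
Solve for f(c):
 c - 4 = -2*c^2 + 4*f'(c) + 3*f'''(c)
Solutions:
 f(c) = C1 + C2*sin(2*sqrt(3)*c/3) + C3*cos(2*sqrt(3)*c/3) + c^3/6 + c^2/8 - 7*c/4


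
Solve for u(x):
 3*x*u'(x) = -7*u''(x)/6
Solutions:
 u(x) = C1 + C2*erf(3*sqrt(7)*x/7)


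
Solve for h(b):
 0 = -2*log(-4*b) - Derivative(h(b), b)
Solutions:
 h(b) = C1 - 2*b*log(-b) + 2*b*(1 - 2*log(2))


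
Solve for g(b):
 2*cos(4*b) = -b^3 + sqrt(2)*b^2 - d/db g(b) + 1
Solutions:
 g(b) = C1 - b^4/4 + sqrt(2)*b^3/3 + b - sin(4*b)/2


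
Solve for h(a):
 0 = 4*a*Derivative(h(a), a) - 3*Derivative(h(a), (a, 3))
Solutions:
 h(a) = C1 + Integral(C2*airyai(6^(2/3)*a/3) + C3*airybi(6^(2/3)*a/3), a)


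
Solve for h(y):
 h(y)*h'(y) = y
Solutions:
 h(y) = -sqrt(C1 + y^2)
 h(y) = sqrt(C1 + y^2)


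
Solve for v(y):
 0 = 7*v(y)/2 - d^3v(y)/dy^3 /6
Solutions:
 v(y) = C3*exp(21^(1/3)*y) + (C1*sin(3^(5/6)*7^(1/3)*y/2) + C2*cos(3^(5/6)*7^(1/3)*y/2))*exp(-21^(1/3)*y/2)


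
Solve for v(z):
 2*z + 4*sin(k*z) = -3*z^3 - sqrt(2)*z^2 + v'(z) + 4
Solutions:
 v(z) = C1 + 3*z^4/4 + sqrt(2)*z^3/3 + z^2 - 4*z - 4*cos(k*z)/k


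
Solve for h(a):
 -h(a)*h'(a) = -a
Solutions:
 h(a) = -sqrt(C1 + a^2)
 h(a) = sqrt(C1 + a^2)


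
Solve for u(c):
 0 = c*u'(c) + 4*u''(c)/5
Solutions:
 u(c) = C1 + C2*erf(sqrt(10)*c/4)


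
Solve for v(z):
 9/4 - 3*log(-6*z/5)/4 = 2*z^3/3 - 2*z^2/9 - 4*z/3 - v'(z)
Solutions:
 v(z) = C1 + z^4/6 - 2*z^3/27 - 2*z^2/3 + 3*z*log(-z)/4 + z*(-3 - 3*log(5)/4 + 3*log(6)/4)


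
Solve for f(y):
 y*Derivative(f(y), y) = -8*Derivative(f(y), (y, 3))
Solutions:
 f(y) = C1 + Integral(C2*airyai(-y/2) + C3*airybi(-y/2), y)


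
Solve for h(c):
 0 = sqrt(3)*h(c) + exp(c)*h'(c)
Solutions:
 h(c) = C1*exp(sqrt(3)*exp(-c))


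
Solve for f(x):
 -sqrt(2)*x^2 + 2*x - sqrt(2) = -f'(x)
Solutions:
 f(x) = C1 + sqrt(2)*x^3/3 - x^2 + sqrt(2)*x


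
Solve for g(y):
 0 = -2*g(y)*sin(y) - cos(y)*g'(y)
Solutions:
 g(y) = C1*cos(y)^2


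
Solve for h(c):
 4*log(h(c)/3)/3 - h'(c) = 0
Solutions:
 3*Integral(1/(-log(_y) + log(3)), (_y, h(c)))/4 = C1 - c


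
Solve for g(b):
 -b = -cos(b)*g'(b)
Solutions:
 g(b) = C1 + Integral(b/cos(b), b)


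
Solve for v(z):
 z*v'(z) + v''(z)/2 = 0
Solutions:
 v(z) = C1 + C2*erf(z)


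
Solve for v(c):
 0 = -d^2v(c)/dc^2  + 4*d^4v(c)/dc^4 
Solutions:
 v(c) = C1 + C2*c + C3*exp(-c/2) + C4*exp(c/2)


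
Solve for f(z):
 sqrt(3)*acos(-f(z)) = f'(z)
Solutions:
 Integral(1/acos(-_y), (_y, f(z))) = C1 + sqrt(3)*z


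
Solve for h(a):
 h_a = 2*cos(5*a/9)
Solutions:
 h(a) = C1 + 18*sin(5*a/9)/5


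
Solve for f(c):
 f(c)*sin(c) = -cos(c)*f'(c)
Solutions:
 f(c) = C1*cos(c)


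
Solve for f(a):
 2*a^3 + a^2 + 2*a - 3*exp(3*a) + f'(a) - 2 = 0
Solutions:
 f(a) = C1 - a^4/2 - a^3/3 - a^2 + 2*a + exp(3*a)


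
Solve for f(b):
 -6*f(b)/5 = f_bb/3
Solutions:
 f(b) = C1*sin(3*sqrt(10)*b/5) + C2*cos(3*sqrt(10)*b/5)


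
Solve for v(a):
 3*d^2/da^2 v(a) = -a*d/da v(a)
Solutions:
 v(a) = C1 + C2*erf(sqrt(6)*a/6)


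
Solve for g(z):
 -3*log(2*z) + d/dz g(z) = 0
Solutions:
 g(z) = C1 + 3*z*log(z) - 3*z + z*log(8)


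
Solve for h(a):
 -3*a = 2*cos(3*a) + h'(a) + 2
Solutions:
 h(a) = C1 - 3*a^2/2 - 2*a - 2*sin(3*a)/3


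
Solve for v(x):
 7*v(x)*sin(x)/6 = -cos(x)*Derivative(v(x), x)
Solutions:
 v(x) = C1*cos(x)^(7/6)


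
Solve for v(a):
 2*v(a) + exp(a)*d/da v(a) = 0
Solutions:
 v(a) = C1*exp(2*exp(-a))


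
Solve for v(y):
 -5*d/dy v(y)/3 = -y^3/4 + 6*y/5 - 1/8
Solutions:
 v(y) = C1 + 3*y^4/80 - 9*y^2/25 + 3*y/40


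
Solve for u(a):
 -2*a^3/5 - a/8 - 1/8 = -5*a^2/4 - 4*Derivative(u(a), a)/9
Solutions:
 u(a) = C1 + 9*a^4/40 - 15*a^3/16 + 9*a^2/64 + 9*a/32


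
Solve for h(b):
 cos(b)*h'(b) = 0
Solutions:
 h(b) = C1


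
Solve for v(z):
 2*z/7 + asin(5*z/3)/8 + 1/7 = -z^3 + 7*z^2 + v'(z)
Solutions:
 v(z) = C1 + z^4/4 - 7*z^3/3 + z^2/7 + z*asin(5*z/3)/8 + z/7 + sqrt(9 - 25*z^2)/40


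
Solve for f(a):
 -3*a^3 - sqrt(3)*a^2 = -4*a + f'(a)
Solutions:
 f(a) = C1 - 3*a^4/4 - sqrt(3)*a^3/3 + 2*a^2


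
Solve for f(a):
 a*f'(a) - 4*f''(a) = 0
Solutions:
 f(a) = C1 + C2*erfi(sqrt(2)*a/4)


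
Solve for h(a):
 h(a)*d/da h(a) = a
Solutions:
 h(a) = -sqrt(C1 + a^2)
 h(a) = sqrt(C1 + a^2)


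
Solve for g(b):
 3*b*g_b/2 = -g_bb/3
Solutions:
 g(b) = C1 + C2*erf(3*b/2)


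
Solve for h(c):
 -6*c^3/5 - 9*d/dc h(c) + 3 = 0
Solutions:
 h(c) = C1 - c^4/30 + c/3


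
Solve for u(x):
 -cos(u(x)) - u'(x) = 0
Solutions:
 u(x) = pi - asin((C1 + exp(2*x))/(C1 - exp(2*x)))
 u(x) = asin((C1 + exp(2*x))/(C1 - exp(2*x)))


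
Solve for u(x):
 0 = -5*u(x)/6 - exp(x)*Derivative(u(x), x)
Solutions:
 u(x) = C1*exp(5*exp(-x)/6)


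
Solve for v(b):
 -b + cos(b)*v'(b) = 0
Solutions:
 v(b) = C1 + Integral(b/cos(b), b)


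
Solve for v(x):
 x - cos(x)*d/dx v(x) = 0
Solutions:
 v(x) = C1 + Integral(x/cos(x), x)


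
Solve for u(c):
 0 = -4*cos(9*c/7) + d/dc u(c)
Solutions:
 u(c) = C1 + 28*sin(9*c/7)/9


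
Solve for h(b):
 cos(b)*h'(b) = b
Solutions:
 h(b) = C1 + Integral(b/cos(b), b)


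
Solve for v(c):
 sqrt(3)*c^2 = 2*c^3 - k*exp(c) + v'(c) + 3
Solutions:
 v(c) = C1 - c^4/2 + sqrt(3)*c^3/3 - 3*c + k*exp(c)


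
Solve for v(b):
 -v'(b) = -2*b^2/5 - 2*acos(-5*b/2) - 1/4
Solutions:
 v(b) = C1 + 2*b^3/15 + 2*b*acos(-5*b/2) + b/4 + 2*sqrt(4 - 25*b^2)/5


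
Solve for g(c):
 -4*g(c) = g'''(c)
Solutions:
 g(c) = C3*exp(-2^(2/3)*c) + (C1*sin(2^(2/3)*sqrt(3)*c/2) + C2*cos(2^(2/3)*sqrt(3)*c/2))*exp(2^(2/3)*c/2)


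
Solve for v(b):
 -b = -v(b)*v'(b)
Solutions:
 v(b) = -sqrt(C1 + b^2)
 v(b) = sqrt(C1 + b^2)


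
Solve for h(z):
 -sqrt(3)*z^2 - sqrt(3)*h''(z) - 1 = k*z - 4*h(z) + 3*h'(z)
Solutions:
 h(z) = C1*exp(sqrt(3)*z*(-3 + sqrt(9 + 16*sqrt(3)))/6) + C2*exp(-sqrt(3)*z*(3 + sqrt(9 + 16*sqrt(3)))/6) + k*z/4 + 3*k/16 + sqrt(3)*z^2/4 + 3*sqrt(3)*z/8 + 9*sqrt(3)/32 + 5/8


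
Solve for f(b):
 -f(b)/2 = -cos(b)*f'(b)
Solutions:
 f(b) = C1*(sin(b) + 1)^(1/4)/(sin(b) - 1)^(1/4)


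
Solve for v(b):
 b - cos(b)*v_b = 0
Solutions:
 v(b) = C1 + Integral(b/cos(b), b)


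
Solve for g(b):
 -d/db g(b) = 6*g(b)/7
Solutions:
 g(b) = C1*exp(-6*b/7)


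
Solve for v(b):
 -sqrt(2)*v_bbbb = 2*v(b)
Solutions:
 v(b) = (C1*sin(2^(5/8)*b/2) + C2*cos(2^(5/8)*b/2))*exp(-2^(5/8)*b/2) + (C3*sin(2^(5/8)*b/2) + C4*cos(2^(5/8)*b/2))*exp(2^(5/8)*b/2)


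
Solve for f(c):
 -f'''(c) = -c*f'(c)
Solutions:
 f(c) = C1 + Integral(C2*airyai(c) + C3*airybi(c), c)


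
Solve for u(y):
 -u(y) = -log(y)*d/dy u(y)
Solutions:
 u(y) = C1*exp(li(y))


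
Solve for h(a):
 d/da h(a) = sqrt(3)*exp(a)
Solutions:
 h(a) = C1 + sqrt(3)*exp(a)


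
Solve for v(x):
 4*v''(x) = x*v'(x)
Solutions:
 v(x) = C1 + C2*erfi(sqrt(2)*x/4)


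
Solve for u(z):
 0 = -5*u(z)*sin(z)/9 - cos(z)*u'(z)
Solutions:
 u(z) = C1*cos(z)^(5/9)


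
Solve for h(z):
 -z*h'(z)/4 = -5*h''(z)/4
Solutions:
 h(z) = C1 + C2*erfi(sqrt(10)*z/10)


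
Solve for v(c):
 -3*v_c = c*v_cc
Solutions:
 v(c) = C1 + C2/c^2


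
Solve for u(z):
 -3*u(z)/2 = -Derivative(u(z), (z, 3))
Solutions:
 u(z) = C3*exp(2^(2/3)*3^(1/3)*z/2) + (C1*sin(2^(2/3)*3^(5/6)*z/4) + C2*cos(2^(2/3)*3^(5/6)*z/4))*exp(-2^(2/3)*3^(1/3)*z/4)


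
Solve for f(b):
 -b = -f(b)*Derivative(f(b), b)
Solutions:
 f(b) = -sqrt(C1 + b^2)
 f(b) = sqrt(C1 + b^2)


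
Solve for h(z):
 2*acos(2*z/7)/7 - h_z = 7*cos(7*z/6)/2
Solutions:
 h(z) = C1 + 2*z*acos(2*z/7)/7 - sqrt(49 - 4*z^2)/7 - 3*sin(7*z/6)


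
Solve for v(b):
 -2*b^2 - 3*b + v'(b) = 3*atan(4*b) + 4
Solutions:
 v(b) = C1 + 2*b^3/3 + 3*b^2/2 + 3*b*atan(4*b) + 4*b - 3*log(16*b^2 + 1)/8


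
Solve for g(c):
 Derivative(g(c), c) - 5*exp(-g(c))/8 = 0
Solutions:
 g(c) = log(C1 + 5*c/8)


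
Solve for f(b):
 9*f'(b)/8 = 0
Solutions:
 f(b) = C1


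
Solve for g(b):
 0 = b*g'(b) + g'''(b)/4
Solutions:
 g(b) = C1 + Integral(C2*airyai(-2^(2/3)*b) + C3*airybi(-2^(2/3)*b), b)


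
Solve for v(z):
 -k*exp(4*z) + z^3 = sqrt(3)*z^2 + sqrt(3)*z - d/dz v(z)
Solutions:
 v(z) = C1 + k*exp(4*z)/4 - z^4/4 + sqrt(3)*z^3/3 + sqrt(3)*z^2/2


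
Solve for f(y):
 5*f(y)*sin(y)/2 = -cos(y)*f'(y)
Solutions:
 f(y) = C1*cos(y)^(5/2)


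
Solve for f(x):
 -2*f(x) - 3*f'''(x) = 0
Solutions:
 f(x) = C3*exp(-2^(1/3)*3^(2/3)*x/3) + (C1*sin(2^(1/3)*3^(1/6)*x/2) + C2*cos(2^(1/3)*3^(1/6)*x/2))*exp(2^(1/3)*3^(2/3)*x/6)


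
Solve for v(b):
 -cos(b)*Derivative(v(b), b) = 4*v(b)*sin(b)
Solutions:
 v(b) = C1*cos(b)^4


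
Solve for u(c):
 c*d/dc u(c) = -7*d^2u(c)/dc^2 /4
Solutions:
 u(c) = C1 + C2*erf(sqrt(14)*c/7)


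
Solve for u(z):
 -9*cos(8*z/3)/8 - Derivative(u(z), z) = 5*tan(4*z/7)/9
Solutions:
 u(z) = C1 + 35*log(cos(4*z/7))/36 - 27*sin(8*z/3)/64


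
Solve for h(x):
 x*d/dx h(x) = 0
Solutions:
 h(x) = C1


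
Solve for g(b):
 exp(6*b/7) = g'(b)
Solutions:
 g(b) = C1 + 7*exp(6*b/7)/6


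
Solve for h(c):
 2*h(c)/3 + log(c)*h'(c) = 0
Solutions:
 h(c) = C1*exp(-2*li(c)/3)


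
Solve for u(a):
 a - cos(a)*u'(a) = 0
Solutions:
 u(a) = C1 + Integral(a/cos(a), a)


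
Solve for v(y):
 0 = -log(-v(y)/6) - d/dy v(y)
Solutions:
 Integral(1/(log(-_y) - log(6)), (_y, v(y))) = C1 - y


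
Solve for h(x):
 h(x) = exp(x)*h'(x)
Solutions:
 h(x) = C1*exp(-exp(-x))


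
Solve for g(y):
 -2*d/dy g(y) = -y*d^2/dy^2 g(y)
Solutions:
 g(y) = C1 + C2*y^3


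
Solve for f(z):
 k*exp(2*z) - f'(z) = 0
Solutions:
 f(z) = C1 + k*exp(2*z)/2


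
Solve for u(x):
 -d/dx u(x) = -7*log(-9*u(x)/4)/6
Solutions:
 -6*Integral(1/(log(-_y) - 2*log(2) + 2*log(3)), (_y, u(x)))/7 = C1 - x


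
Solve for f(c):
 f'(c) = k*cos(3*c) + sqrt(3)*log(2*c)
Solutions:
 f(c) = C1 + sqrt(3)*c*(log(c) - 1) + sqrt(3)*c*log(2) + k*sin(3*c)/3


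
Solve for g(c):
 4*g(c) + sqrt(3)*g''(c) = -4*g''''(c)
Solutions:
 g(c) = (C1*sin(c*cos(atan(sqrt(183)/3)/2)) + C2*cos(c*cos(atan(sqrt(183)/3)/2)))*exp(-c*sin(atan(sqrt(183)/3)/2)) + (C3*sin(c*cos(atan(sqrt(183)/3)/2)) + C4*cos(c*cos(atan(sqrt(183)/3)/2)))*exp(c*sin(atan(sqrt(183)/3)/2))


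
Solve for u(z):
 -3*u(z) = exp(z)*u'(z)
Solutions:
 u(z) = C1*exp(3*exp(-z))


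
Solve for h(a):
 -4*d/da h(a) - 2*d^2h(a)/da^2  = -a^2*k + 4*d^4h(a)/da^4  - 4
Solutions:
 h(a) = C1 + C2*exp(-6^(1/3)*a*(-(18 + sqrt(330))^(1/3) + 6^(1/3)/(18 + sqrt(330))^(1/3))/12)*sin(2^(1/3)*3^(1/6)*a*(3*2^(1/3)/(18 + sqrt(330))^(1/3) + 3^(2/3)*(18 + sqrt(330))^(1/3))/12) + C3*exp(-6^(1/3)*a*(-(18 + sqrt(330))^(1/3) + 6^(1/3)/(18 + sqrt(330))^(1/3))/12)*cos(2^(1/3)*3^(1/6)*a*(3*2^(1/3)/(18 + sqrt(330))^(1/3) + 3^(2/3)*(18 + sqrt(330))^(1/3))/12) + C4*exp(6^(1/3)*a*(-(18 + sqrt(330))^(1/3) + 6^(1/3)/(18 + sqrt(330))^(1/3))/6) + a^3*k/12 - a^2*k/8 + a*k/8 + a


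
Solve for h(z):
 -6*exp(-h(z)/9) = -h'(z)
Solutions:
 h(z) = 9*log(C1 + 2*z/3)


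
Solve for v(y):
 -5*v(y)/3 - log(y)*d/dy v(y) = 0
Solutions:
 v(y) = C1*exp(-5*li(y)/3)


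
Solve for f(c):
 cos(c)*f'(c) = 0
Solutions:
 f(c) = C1


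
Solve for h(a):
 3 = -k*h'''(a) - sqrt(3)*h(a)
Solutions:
 h(a) = C1*exp(3^(1/6)*a*(-1/k)^(1/3)) + C2*exp(a*(-1/k)^(1/3)*(-3^(1/6) + 3^(2/3)*I)/2) + C3*exp(-a*(-1/k)^(1/3)*(3^(1/6) + 3^(2/3)*I)/2) - sqrt(3)


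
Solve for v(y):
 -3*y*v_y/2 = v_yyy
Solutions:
 v(y) = C1 + Integral(C2*airyai(-2^(2/3)*3^(1/3)*y/2) + C3*airybi(-2^(2/3)*3^(1/3)*y/2), y)


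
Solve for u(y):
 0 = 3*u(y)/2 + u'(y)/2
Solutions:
 u(y) = C1*exp(-3*y)


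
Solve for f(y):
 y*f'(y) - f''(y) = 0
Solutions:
 f(y) = C1 + C2*erfi(sqrt(2)*y/2)


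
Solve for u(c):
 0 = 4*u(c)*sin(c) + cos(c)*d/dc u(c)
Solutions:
 u(c) = C1*cos(c)^4


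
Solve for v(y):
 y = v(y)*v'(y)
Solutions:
 v(y) = -sqrt(C1 + y^2)
 v(y) = sqrt(C1 + y^2)


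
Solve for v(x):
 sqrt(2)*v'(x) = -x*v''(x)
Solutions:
 v(x) = C1 + C2*x^(1 - sqrt(2))


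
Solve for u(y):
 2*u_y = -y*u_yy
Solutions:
 u(y) = C1 + C2/y


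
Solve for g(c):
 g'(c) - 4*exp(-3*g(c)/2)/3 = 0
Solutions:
 g(c) = 2*log(C1 + 2*c)/3
 g(c) = 2*log((-1 - sqrt(3)*I)*(C1 + 2*c)^(1/3)/2)
 g(c) = 2*log((-1 + sqrt(3)*I)*(C1 + 2*c)^(1/3)/2)


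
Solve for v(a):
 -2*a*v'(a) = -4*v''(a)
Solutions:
 v(a) = C1 + C2*erfi(a/2)


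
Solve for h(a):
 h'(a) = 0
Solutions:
 h(a) = C1


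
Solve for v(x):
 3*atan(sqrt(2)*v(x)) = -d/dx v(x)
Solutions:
 Integral(1/atan(sqrt(2)*_y), (_y, v(x))) = C1 - 3*x


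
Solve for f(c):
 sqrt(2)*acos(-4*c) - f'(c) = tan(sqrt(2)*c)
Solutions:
 f(c) = C1 + sqrt(2)*(c*acos(-4*c) + sqrt(1 - 16*c^2)/4) + sqrt(2)*log(cos(sqrt(2)*c))/2


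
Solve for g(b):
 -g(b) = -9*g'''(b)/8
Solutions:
 g(b) = C3*exp(2*3^(1/3)*b/3) + (C1*sin(3^(5/6)*b/3) + C2*cos(3^(5/6)*b/3))*exp(-3^(1/3)*b/3)


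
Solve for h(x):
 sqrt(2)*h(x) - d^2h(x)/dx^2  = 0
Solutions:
 h(x) = C1*exp(-2^(1/4)*x) + C2*exp(2^(1/4)*x)


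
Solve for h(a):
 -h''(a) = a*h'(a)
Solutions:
 h(a) = C1 + C2*erf(sqrt(2)*a/2)


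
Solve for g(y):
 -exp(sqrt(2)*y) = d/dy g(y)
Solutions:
 g(y) = C1 - sqrt(2)*exp(sqrt(2)*y)/2


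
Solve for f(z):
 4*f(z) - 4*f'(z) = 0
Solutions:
 f(z) = C1*exp(z)


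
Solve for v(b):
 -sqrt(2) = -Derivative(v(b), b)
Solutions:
 v(b) = C1 + sqrt(2)*b


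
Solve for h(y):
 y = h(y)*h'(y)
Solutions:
 h(y) = -sqrt(C1 + y^2)
 h(y) = sqrt(C1 + y^2)


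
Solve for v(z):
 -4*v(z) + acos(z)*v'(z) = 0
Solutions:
 v(z) = C1*exp(4*Integral(1/acos(z), z))


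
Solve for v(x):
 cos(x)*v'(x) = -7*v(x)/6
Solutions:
 v(x) = C1*(sin(x) - 1)^(7/12)/(sin(x) + 1)^(7/12)


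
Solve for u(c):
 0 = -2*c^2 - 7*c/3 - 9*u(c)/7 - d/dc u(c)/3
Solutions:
 u(c) = C1*exp(-27*c/7) - 14*c^2/9 - 245*c/243 + 1715/6561


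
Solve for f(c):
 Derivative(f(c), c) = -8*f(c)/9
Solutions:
 f(c) = C1*exp(-8*c/9)


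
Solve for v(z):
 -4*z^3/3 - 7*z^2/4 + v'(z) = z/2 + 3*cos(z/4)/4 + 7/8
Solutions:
 v(z) = C1 + z^4/3 + 7*z^3/12 + z^2/4 + 7*z/8 + 3*sin(z/4)


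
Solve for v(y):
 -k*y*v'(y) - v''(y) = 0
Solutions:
 v(y) = Piecewise((-sqrt(2)*sqrt(pi)*C1*erf(sqrt(2)*sqrt(k)*y/2)/(2*sqrt(k)) - C2, (k > 0) | (k < 0)), (-C1*y - C2, True))


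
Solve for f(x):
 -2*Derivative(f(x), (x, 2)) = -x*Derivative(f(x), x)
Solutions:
 f(x) = C1 + C2*erfi(x/2)


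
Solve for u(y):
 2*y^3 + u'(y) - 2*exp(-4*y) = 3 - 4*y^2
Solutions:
 u(y) = C1 - y^4/2 - 4*y^3/3 + 3*y - exp(-4*y)/2


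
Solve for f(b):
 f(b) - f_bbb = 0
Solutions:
 f(b) = C3*exp(b) + (C1*sin(sqrt(3)*b/2) + C2*cos(sqrt(3)*b/2))*exp(-b/2)


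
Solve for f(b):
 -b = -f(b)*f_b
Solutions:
 f(b) = -sqrt(C1 + b^2)
 f(b) = sqrt(C1 + b^2)


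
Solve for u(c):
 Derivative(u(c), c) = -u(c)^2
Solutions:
 u(c) = 1/(C1 + c)


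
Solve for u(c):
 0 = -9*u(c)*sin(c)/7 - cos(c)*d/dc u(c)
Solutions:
 u(c) = C1*cos(c)^(9/7)


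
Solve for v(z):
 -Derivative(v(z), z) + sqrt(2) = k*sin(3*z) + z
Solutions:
 v(z) = C1 + k*cos(3*z)/3 - z^2/2 + sqrt(2)*z


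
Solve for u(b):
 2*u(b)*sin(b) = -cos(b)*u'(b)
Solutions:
 u(b) = C1*cos(b)^2


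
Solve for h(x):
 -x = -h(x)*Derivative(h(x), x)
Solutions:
 h(x) = -sqrt(C1 + x^2)
 h(x) = sqrt(C1 + x^2)


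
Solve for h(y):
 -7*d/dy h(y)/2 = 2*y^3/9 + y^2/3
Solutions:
 h(y) = C1 - y^4/63 - 2*y^3/63


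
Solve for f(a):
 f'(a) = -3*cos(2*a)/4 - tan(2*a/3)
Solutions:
 f(a) = C1 + 3*log(cos(2*a/3))/2 - 3*sin(2*a)/8


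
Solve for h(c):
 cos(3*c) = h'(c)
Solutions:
 h(c) = C1 + sin(3*c)/3


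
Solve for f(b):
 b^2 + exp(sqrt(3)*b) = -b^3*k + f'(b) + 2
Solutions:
 f(b) = C1 + b^4*k/4 + b^3/3 - 2*b + sqrt(3)*exp(sqrt(3)*b)/3


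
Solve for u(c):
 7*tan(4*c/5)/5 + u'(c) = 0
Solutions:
 u(c) = C1 + 7*log(cos(4*c/5))/4


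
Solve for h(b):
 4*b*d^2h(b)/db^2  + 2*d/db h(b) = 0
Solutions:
 h(b) = C1 + C2*sqrt(b)


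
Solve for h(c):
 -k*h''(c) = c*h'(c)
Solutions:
 h(c) = C1 + C2*sqrt(k)*erf(sqrt(2)*c*sqrt(1/k)/2)


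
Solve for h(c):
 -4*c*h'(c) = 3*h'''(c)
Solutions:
 h(c) = C1 + Integral(C2*airyai(-6^(2/3)*c/3) + C3*airybi(-6^(2/3)*c/3), c)


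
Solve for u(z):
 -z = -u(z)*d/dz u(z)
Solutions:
 u(z) = -sqrt(C1 + z^2)
 u(z) = sqrt(C1 + z^2)


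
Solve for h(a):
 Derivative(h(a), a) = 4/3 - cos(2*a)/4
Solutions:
 h(a) = C1 + 4*a/3 - sin(2*a)/8


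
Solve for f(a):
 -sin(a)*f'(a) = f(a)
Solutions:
 f(a) = C1*sqrt(cos(a) + 1)/sqrt(cos(a) - 1)


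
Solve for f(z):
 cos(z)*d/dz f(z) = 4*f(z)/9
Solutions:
 f(z) = C1*(sin(z) + 1)^(2/9)/(sin(z) - 1)^(2/9)


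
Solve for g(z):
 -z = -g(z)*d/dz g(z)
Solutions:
 g(z) = -sqrt(C1 + z^2)
 g(z) = sqrt(C1 + z^2)


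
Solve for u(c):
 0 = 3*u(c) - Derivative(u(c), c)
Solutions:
 u(c) = C1*exp(3*c)


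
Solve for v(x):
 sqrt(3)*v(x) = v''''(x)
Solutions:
 v(x) = C1*exp(-3^(1/8)*x) + C2*exp(3^(1/8)*x) + C3*sin(3^(1/8)*x) + C4*cos(3^(1/8)*x)


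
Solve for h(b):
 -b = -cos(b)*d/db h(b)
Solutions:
 h(b) = C1 + Integral(b/cos(b), b)


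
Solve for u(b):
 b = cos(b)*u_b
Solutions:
 u(b) = C1 + Integral(b/cos(b), b)


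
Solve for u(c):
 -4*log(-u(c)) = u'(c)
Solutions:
 -li(-u(c)) = C1 - 4*c


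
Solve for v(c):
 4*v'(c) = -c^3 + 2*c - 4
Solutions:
 v(c) = C1 - c^4/16 + c^2/4 - c


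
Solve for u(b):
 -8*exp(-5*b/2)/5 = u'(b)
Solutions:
 u(b) = C1 + 16*exp(-5*b/2)/25


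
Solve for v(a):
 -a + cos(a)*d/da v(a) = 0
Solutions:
 v(a) = C1 + Integral(a/cos(a), a)


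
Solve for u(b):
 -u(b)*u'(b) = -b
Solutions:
 u(b) = -sqrt(C1 + b^2)
 u(b) = sqrt(C1 + b^2)


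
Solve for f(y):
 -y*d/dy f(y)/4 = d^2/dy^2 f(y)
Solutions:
 f(y) = C1 + C2*erf(sqrt(2)*y/4)


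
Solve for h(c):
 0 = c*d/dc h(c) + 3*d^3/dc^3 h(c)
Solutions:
 h(c) = C1 + Integral(C2*airyai(-3^(2/3)*c/3) + C3*airybi(-3^(2/3)*c/3), c)


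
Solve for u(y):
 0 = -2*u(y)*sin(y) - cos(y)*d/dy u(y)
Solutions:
 u(y) = C1*cos(y)^2


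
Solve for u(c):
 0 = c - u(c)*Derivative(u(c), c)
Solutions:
 u(c) = -sqrt(C1 + c^2)
 u(c) = sqrt(C1 + c^2)


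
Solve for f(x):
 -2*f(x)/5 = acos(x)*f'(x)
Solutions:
 f(x) = C1*exp(-2*Integral(1/acos(x), x)/5)


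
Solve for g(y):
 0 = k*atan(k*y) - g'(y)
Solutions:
 g(y) = C1 + k*Piecewise((y*atan(k*y) - log(k^2*y^2 + 1)/(2*k), Ne(k, 0)), (0, True))


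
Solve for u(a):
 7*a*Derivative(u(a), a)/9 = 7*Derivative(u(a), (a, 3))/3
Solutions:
 u(a) = C1 + Integral(C2*airyai(3^(2/3)*a/3) + C3*airybi(3^(2/3)*a/3), a)


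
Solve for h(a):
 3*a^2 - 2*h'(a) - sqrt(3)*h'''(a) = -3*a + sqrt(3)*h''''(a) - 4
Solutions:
 h(a) = C1 + C2*exp(a*(-2 + (1 + 9*sqrt(3) + sqrt(-1 + (1 + 9*sqrt(3))^2))^(-1/3) + (1 + 9*sqrt(3) + sqrt(-1 + (1 + 9*sqrt(3))^2))^(1/3))/6)*sin(sqrt(3)*a*(-(1 + 9*sqrt(3) + sqrt(-1 + (1 + 9*sqrt(3))^2))^(1/3) + (1 + 9*sqrt(3) + sqrt(-1 + (1 + 9*sqrt(3))^2))^(-1/3))/6) + C3*exp(a*(-2 + (1 + 9*sqrt(3) + sqrt(-1 + (1 + 9*sqrt(3))^2))^(-1/3) + (1 + 9*sqrt(3) + sqrt(-1 + (1 + 9*sqrt(3))^2))^(1/3))/6)*cos(sqrt(3)*a*(-(1 + 9*sqrt(3) + sqrt(-1 + (1 + 9*sqrt(3))^2))^(1/3) + (1 + 9*sqrt(3) + sqrt(-1 + (1 + 9*sqrt(3))^2))^(-1/3))/6) + C4*exp(-a*((1 + 9*sqrt(3) + sqrt(-1 + (1 + 9*sqrt(3))^2))^(-1/3) + 1 + (1 + 9*sqrt(3) + sqrt(-1 + (1 + 9*sqrt(3))^2))^(1/3))/3) + a^3/2 + 3*a^2/4 - 3*sqrt(3)*a/2 + 2*a


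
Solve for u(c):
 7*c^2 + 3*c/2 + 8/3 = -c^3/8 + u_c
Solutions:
 u(c) = C1 + c^4/32 + 7*c^3/3 + 3*c^2/4 + 8*c/3


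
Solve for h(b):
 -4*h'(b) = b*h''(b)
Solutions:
 h(b) = C1 + C2/b^3


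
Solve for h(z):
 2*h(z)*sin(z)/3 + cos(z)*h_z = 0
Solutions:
 h(z) = C1*cos(z)^(2/3)


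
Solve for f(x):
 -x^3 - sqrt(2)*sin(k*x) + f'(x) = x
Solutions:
 f(x) = C1 + x^4/4 + x^2/2 - sqrt(2)*cos(k*x)/k


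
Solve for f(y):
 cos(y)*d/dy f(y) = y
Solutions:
 f(y) = C1 + Integral(y/cos(y), y)


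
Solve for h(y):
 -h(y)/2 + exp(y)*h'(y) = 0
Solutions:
 h(y) = C1*exp(-exp(-y)/2)


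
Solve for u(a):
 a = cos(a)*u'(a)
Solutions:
 u(a) = C1 + Integral(a/cos(a), a)


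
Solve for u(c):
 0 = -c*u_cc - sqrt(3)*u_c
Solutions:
 u(c) = C1 + C2*c^(1 - sqrt(3))


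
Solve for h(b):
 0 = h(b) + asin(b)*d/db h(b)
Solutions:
 h(b) = C1*exp(-Integral(1/asin(b), b))


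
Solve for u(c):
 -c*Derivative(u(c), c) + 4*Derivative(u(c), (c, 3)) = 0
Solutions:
 u(c) = C1 + Integral(C2*airyai(2^(1/3)*c/2) + C3*airybi(2^(1/3)*c/2), c)


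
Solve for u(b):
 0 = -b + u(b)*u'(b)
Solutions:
 u(b) = -sqrt(C1 + b^2)
 u(b) = sqrt(C1 + b^2)


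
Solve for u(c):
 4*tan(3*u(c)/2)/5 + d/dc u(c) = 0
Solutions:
 u(c) = -2*asin(C1*exp(-6*c/5))/3 + 2*pi/3
 u(c) = 2*asin(C1*exp(-6*c/5))/3


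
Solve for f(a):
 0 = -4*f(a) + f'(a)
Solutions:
 f(a) = C1*exp(4*a)


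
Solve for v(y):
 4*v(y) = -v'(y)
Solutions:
 v(y) = C1*exp(-4*y)


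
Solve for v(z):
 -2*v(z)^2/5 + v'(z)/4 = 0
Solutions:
 v(z) = -5/(C1 + 8*z)


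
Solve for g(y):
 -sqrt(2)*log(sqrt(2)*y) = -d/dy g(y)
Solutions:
 g(y) = C1 + sqrt(2)*y*log(y) - sqrt(2)*y + sqrt(2)*y*log(2)/2


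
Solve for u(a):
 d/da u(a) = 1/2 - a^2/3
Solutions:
 u(a) = C1 - a^3/9 + a/2


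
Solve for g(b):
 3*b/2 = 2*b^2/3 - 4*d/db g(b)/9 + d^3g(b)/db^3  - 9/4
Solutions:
 g(b) = C1 + C2*exp(-2*b/3) + C3*exp(2*b/3) + b^3/2 - 27*b^2/16 + 27*b/16


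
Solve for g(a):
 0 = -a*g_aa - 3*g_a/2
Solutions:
 g(a) = C1 + C2/sqrt(a)


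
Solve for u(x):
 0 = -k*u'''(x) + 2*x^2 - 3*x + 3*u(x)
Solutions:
 u(x) = C1*exp(3^(1/3)*x*(1/k)^(1/3)) + C2*exp(x*(-3^(1/3) + 3^(5/6)*I)*(1/k)^(1/3)/2) + C3*exp(-x*(3^(1/3) + 3^(5/6)*I)*(1/k)^(1/3)/2) - 2*x^2/3 + x


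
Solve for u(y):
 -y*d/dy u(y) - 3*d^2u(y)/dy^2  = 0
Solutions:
 u(y) = C1 + C2*erf(sqrt(6)*y/6)


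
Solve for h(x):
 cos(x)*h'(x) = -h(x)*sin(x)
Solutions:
 h(x) = C1*cos(x)


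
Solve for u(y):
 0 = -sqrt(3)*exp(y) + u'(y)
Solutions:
 u(y) = C1 + sqrt(3)*exp(y)


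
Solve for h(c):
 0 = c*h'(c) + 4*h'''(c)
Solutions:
 h(c) = C1 + Integral(C2*airyai(-2^(1/3)*c/2) + C3*airybi(-2^(1/3)*c/2), c)


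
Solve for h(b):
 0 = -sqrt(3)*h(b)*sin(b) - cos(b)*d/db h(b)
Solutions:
 h(b) = C1*cos(b)^(sqrt(3))


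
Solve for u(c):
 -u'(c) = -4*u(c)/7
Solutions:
 u(c) = C1*exp(4*c/7)


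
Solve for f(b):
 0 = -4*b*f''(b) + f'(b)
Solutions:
 f(b) = C1 + C2*b^(5/4)


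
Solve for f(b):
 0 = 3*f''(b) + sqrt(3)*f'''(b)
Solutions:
 f(b) = C1 + C2*b + C3*exp(-sqrt(3)*b)


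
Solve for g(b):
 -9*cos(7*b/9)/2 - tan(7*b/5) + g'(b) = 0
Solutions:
 g(b) = C1 - 5*log(cos(7*b/5))/7 + 81*sin(7*b/9)/14


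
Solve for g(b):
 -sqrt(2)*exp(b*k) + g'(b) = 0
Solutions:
 g(b) = C1 + sqrt(2)*exp(b*k)/k


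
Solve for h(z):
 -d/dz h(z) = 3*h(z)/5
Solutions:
 h(z) = C1*exp(-3*z/5)


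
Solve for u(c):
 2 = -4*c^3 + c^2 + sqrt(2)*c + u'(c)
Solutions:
 u(c) = C1 + c^4 - c^3/3 - sqrt(2)*c^2/2 + 2*c


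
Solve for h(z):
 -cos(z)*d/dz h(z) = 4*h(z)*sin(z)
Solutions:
 h(z) = C1*cos(z)^4


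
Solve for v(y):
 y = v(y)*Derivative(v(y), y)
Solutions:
 v(y) = -sqrt(C1 + y^2)
 v(y) = sqrt(C1 + y^2)


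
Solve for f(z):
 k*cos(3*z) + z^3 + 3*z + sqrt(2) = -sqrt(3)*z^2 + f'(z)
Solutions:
 f(z) = C1 + k*sin(3*z)/3 + z^4/4 + sqrt(3)*z^3/3 + 3*z^2/2 + sqrt(2)*z


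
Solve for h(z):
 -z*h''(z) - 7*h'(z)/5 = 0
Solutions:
 h(z) = C1 + C2/z^(2/5)


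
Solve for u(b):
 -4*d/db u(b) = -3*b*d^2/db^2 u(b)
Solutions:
 u(b) = C1 + C2*b^(7/3)


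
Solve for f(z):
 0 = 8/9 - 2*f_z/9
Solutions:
 f(z) = C1 + 4*z


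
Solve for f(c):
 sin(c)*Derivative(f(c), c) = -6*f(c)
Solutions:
 f(c) = C1*(cos(c)^3 + 3*cos(c)^2 + 3*cos(c) + 1)/(cos(c)^3 - 3*cos(c)^2 + 3*cos(c) - 1)


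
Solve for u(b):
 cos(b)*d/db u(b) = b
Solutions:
 u(b) = C1 + Integral(b/cos(b), b)


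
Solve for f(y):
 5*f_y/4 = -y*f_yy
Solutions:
 f(y) = C1 + C2/y^(1/4)


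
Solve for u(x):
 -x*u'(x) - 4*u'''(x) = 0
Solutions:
 u(x) = C1 + Integral(C2*airyai(-2^(1/3)*x/2) + C3*airybi(-2^(1/3)*x/2), x)


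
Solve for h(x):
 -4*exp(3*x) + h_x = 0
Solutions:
 h(x) = C1 + 4*exp(3*x)/3


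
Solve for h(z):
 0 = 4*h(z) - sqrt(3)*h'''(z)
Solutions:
 h(z) = C3*exp(2^(2/3)*3^(5/6)*z/3) + (C1*sin(2^(2/3)*3^(1/3)*z/2) + C2*cos(2^(2/3)*3^(1/3)*z/2))*exp(-2^(2/3)*3^(5/6)*z/6)


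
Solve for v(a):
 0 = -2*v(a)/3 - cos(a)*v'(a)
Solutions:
 v(a) = C1*(sin(a) - 1)^(1/3)/(sin(a) + 1)^(1/3)


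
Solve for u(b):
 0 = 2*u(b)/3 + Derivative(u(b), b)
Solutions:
 u(b) = C1*exp(-2*b/3)


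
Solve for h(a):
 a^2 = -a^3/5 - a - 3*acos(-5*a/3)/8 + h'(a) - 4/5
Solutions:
 h(a) = C1 + a^4/20 + a^3/3 + a^2/2 + 3*a*acos(-5*a/3)/8 + 4*a/5 + 3*sqrt(9 - 25*a^2)/40


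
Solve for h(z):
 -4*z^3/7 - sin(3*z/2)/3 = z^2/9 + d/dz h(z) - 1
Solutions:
 h(z) = C1 - z^4/7 - z^3/27 + z + 2*cos(3*z/2)/9


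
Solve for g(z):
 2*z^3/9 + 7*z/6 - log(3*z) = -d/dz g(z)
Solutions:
 g(z) = C1 - z^4/18 - 7*z^2/12 + z*log(z) - z + z*log(3)


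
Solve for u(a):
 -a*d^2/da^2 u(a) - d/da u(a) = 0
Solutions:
 u(a) = C1 + C2*log(a)


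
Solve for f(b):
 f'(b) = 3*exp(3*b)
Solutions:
 f(b) = C1 + exp(3*b)


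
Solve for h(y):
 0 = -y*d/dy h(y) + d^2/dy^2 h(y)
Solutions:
 h(y) = C1 + C2*erfi(sqrt(2)*y/2)


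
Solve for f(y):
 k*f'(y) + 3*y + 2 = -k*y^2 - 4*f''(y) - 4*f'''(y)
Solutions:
 f(y) = C1 + C2*exp(y*(sqrt(1 - k) - 1)/2) + C3*exp(-y*(sqrt(1 - k) + 1)/2) - y^3/3 + 5*y^2/(2*k) + 6*y/k - 20*y/k^2


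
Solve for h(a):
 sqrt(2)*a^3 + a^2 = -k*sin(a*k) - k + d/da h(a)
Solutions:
 h(a) = C1 + sqrt(2)*a^4/4 + a^3/3 + a*k - cos(a*k)


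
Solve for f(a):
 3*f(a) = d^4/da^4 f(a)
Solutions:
 f(a) = C1*exp(-3^(1/4)*a) + C2*exp(3^(1/4)*a) + C3*sin(3^(1/4)*a) + C4*cos(3^(1/4)*a)


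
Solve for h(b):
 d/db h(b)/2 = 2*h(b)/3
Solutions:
 h(b) = C1*exp(4*b/3)


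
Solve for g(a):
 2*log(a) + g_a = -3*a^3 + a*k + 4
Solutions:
 g(a) = C1 - 3*a^4/4 + a^2*k/2 - 2*a*log(a) + 6*a


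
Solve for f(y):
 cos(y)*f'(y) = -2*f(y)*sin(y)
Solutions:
 f(y) = C1*cos(y)^2


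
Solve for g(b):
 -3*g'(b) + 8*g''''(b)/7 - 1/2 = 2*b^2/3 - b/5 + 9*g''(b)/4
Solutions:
 g(b) = C1 + C2*exp(-42^(1/3)*b*(42^(1/3)/(sqrt(214) + 16)^(1/3) + (sqrt(214) + 16)^(1/3))/16)*sin(14^(1/3)*3^(1/6)*b*(-3^(2/3)*(sqrt(214) + 16)^(1/3) + 3*14^(1/3)/(sqrt(214) + 16)^(1/3))/16) + C3*exp(-42^(1/3)*b*(42^(1/3)/(sqrt(214) + 16)^(1/3) + (sqrt(214) + 16)^(1/3))/16)*cos(14^(1/3)*3^(1/6)*b*(-3^(2/3)*(sqrt(214) + 16)^(1/3) + 3*14^(1/3)/(sqrt(214) + 16)^(1/3))/16) + C4*exp(42^(1/3)*b*(42^(1/3)/(sqrt(214) + 16)^(1/3) + (sqrt(214) + 16)^(1/3))/8) - 2*b^3/27 + b^2/5 - 7*b/15
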